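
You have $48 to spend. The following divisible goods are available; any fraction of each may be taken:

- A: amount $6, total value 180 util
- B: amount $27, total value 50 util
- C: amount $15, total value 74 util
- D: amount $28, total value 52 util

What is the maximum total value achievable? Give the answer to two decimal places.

Take in order of value per unit:
- A (180/6 per unit): all 6 → value 180, running total 180.00
- C (74/15 per unit): all 15 → value 74, running total 254.00
- D (52/28 per unit): 27 of 28 → value 27×52/28 = 50.1429, running total 304.14
Total 304.14.

304.14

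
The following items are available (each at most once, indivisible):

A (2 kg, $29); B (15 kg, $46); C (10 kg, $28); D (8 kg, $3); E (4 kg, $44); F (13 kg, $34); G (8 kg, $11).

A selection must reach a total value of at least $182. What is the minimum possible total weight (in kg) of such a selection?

52

Subsets with value ≥ 182, sorted by total weight:
- A+B+C+E+F+G: weight 52, value 192
- A+B+C+D+E+F: weight 52, value 184
- A+B+C+D+E+F+G: weight 60, value 195
Minimum weight: 52 kg.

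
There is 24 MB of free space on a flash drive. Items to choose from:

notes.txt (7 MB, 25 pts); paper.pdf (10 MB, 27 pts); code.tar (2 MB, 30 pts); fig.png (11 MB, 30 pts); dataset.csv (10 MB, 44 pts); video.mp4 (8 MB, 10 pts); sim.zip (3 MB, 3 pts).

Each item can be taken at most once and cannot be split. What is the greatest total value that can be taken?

104 pts

Check high-value combinations within 24 MB:
- code.tar+fig.png+dataset.csv: size 2+11+10=23, value 30+30+44=104
- notes.txt+code.tar+dataset.csv+sim.zip: size 7+2+10+3=22, value 25+30+44+3=102
- paper.pdf+code.tar+dataset.csv: size 10+2+10=22, value 27+30+44=101
- notes.txt+code.tar+dataset.csv: size 7+2+10=19, value 25+30+44=99
- notes.txt+code.tar+fig.png+sim.zip: size 7+2+11+3=23, value 25+30+30+3=88
Best: 104 pts.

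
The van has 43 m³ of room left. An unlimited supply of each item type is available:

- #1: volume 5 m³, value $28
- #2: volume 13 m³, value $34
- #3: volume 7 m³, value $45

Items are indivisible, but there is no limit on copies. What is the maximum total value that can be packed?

$270

Best value-per-unit is #3 at 45/7, and filling with it alone uses volume 6×7=42. No mix of the others beats 6×45 = 270.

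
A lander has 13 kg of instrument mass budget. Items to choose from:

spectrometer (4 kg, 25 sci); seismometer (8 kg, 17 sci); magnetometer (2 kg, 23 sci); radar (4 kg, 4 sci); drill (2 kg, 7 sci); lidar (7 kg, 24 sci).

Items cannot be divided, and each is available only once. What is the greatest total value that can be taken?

Check high-value combinations within 13 kg:
- spectrometer+magnetometer+lidar: mass 4+2+7=13, value 25+23+24=72
- spectrometer+magnetometer+radar+drill: mass 4+2+4+2=12, value 25+23+4+7=59
- spectrometer+drill+lidar: mass 4+2+7=13, value 25+7+24=56
- spectrometer+magnetometer+drill: mass 4+2+2=8, value 25+23+7=55
- magnetometer+drill+lidar: mass 2+2+7=11, value 23+7+24=54
Best: 72 sci.

72 sci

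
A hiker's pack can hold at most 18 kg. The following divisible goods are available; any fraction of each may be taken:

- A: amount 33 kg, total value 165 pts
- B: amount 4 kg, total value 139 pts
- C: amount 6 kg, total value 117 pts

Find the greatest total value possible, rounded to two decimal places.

Take in order of value per unit:
- B (139/4 per unit): all 4 → value 139, running total 139.00
- C (117/6 per unit): all 6 → value 117, running total 256.00
- A (165/33 per unit): 8 of 33 → value 8×165/33 = 40.0000, running total 296.00
Total 296.00.

296.00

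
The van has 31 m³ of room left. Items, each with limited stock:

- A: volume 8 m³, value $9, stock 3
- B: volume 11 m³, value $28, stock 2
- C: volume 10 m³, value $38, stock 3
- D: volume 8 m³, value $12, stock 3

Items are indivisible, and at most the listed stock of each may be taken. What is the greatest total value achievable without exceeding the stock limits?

Top feasible selections:
- 3×C: volume 30, value 114
- 1×B + 2×C: volume 31, value 104
- 2×C + 1×D: volume 28, value 88
- 1×A + 2×C: volume 28, value 85
Best: $114.

$114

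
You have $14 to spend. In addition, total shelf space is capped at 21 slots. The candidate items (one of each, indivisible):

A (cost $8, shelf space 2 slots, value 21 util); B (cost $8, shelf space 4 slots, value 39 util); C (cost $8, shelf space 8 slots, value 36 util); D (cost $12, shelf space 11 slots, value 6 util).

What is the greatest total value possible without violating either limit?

Feasible sets respecting both limits:
- B: cost 8, shelf space 4, value 39
- C: cost 8, shelf space 8, value 36
- A: cost 8, shelf space 2, value 21
Best: 39 util.

39 util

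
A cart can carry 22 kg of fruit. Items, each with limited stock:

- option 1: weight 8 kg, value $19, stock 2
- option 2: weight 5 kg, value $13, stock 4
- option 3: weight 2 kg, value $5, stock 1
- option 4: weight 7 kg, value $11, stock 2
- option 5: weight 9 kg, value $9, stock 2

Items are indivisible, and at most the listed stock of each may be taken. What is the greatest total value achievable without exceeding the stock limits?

Top feasible selections:
- 4×option 2 + 1×option 3: weight 22, value 57
- 4×option 2: weight 20, value 52
- 2×option 1 + 1×option 2: weight 21, value 51
- 1×option 1 + 2×option 2 + 1×option 3: weight 20, value 50
Best: $57.

$57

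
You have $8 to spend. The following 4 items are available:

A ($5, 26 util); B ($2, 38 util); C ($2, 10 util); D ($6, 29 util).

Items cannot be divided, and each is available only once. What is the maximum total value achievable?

67 util

Check high-value combinations within $8:
- B+D: cost 2+6=8, value 38+29=67
- A+B: cost 5+2=7, value 26+38=64
- B+C: cost 2+2=4, value 38+10=48
Best: 67 util.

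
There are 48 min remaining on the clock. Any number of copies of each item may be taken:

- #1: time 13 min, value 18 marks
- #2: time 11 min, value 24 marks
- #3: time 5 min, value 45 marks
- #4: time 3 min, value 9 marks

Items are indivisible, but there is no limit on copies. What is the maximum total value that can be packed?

414 marks

Best value-per-unit is #3 at 45/5; filling with it alone gives 9×45 = 405.
Optimal mix: 9×#3 + 1×#4 → time 48, value 414.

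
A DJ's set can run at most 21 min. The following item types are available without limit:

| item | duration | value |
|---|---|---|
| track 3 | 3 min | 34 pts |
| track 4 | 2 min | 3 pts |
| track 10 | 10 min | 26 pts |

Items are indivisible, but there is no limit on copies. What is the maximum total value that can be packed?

Best value-per-unit is track 3 at 34/3, and filling with it alone uses duration 7×3=21. No mix of the others beats 7×34 = 238.

238 pts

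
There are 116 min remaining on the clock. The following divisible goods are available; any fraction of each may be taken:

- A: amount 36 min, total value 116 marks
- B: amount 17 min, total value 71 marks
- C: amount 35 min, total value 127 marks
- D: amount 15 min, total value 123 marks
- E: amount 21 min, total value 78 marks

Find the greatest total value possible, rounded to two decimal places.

Take in order of value per unit:
- D (123/15 per unit): all 15 → value 123, running total 123.00
- B (71/17 per unit): all 17 → value 71, running total 194.00
- E (78/21 per unit): all 21 → value 78, running total 272.00
- C (127/35 per unit): all 35 → value 127, running total 399.00
- A (116/36 per unit): 28 of 36 → value 28×116/36 = 90.2222, running total 489.22
Total 489.22.

489.22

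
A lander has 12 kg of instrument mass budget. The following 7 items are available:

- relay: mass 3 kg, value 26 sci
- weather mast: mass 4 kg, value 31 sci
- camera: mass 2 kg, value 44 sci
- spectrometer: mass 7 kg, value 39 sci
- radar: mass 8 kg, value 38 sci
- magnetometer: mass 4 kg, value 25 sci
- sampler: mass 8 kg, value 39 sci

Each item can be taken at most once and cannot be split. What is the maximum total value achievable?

Check high-value combinations within 12 kg:
- relay+camera+spectrometer: mass 3+2+7=12, value 26+44+39=109
- relay+weather mast+camera: mass 3+4+2=9, value 26+31+44=101
- weather mast+camera+magnetometer: mass 4+2+4=10, value 31+44+25=100
- relay+camera+magnetometer: mass 3+2+4=9, value 26+44+25=95
Best: 109 sci.

109 sci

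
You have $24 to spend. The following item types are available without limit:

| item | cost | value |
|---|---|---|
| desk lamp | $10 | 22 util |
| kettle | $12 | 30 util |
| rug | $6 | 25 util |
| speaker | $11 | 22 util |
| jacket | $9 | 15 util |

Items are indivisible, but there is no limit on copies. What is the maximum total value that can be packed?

Best value-per-unit is rug at 25/6, and filling with it alone uses cost 4×6=24. No mix of the others beats 4×25 = 100.

100 util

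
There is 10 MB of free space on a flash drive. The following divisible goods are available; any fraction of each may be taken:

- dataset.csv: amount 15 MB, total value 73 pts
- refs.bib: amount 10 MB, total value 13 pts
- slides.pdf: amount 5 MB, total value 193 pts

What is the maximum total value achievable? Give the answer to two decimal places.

Take in order of value per unit:
- slides.pdf (193/5 per unit): all 5 → value 193, running total 193.00
- dataset.csv (73/15 per unit): 5 of 15 → value 5×73/15 = 24.3333, running total 217.33
Total 217.33.

217.33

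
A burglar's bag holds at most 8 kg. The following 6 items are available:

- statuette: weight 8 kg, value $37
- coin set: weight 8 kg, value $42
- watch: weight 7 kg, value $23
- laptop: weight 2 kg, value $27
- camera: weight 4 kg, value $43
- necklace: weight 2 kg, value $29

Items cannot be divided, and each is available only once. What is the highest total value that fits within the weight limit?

$99

This is a 0/1 knapsack; check combinations near the capacity.
- laptop+camera+necklace: weight 2+4+2=8, value 27+43+29=99
- camera+necklace: weight 4+2=6, value 43+29=72
- laptop+camera: weight 2+4=6, value 27+43=70
Best: $99.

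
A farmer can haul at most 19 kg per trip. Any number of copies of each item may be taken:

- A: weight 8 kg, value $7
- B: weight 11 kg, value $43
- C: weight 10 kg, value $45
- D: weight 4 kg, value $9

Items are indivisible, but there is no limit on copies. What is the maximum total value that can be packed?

$63

Best value-per-unit is C at 45/10; filling with it alone gives 1×45 = 45.
Optimal mix: 1×C + 2×D → weight 18, value 63.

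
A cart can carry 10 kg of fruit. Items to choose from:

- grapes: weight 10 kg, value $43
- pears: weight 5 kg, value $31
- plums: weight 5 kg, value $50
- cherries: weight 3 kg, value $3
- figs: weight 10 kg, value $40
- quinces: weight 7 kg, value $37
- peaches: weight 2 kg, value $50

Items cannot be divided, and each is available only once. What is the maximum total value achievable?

$103

This is a 0/1 knapsack; check combinations near the capacity.
- plums+cherries+peaches: weight 5+3+2=10, value 50+3+50=103
- plums+peaches: weight 5+2=7, value 50+50=100
- quinces+peaches: weight 7+2=9, value 37+50=87
Best: $103.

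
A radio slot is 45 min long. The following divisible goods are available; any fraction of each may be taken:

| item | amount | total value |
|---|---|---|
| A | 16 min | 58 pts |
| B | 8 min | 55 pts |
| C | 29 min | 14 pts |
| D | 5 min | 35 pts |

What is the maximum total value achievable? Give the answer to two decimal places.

Take in order of value per unit:
- D (35/5 per unit): all 5 → value 35, running total 35.00
- B (55/8 per unit): all 8 → value 55, running total 90.00
- A (58/16 per unit): all 16 → value 58, running total 148.00
- C (14/29 per unit): 16 of 29 → value 16×14/29 = 7.7241, running total 155.72
Total 155.72.

155.72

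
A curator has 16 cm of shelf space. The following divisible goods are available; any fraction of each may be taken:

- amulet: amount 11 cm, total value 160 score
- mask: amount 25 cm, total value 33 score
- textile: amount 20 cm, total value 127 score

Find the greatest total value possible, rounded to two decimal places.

191.75

Take in order of value per unit:
- amulet (160/11 per unit): all 11 → value 160, running total 160.00
- textile (127/20 per unit): 5 of 20 → value 5×127/20 = 31.7500, running total 191.75
Total 191.75.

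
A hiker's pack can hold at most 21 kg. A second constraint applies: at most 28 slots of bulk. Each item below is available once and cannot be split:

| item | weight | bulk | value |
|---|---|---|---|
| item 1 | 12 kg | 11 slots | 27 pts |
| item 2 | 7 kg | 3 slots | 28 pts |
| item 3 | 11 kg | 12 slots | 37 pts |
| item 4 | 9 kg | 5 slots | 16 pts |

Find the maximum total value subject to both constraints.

Feasible sets respecting both limits:
- item 2+item 3: weight 18, bulk 15, value 65
- item 1+item 2: weight 19, bulk 14, value 55
- item 3+item 4: weight 20, bulk 17, value 53
Best: 65 pts.

65 pts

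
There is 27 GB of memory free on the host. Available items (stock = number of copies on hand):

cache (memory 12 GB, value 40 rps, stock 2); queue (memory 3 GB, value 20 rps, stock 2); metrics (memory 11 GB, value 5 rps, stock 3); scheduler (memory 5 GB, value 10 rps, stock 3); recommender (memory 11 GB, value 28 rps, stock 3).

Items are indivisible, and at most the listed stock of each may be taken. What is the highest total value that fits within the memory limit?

Best selections within memory 27 and stock limits:
- 2×cache + 1×queue: memory 27, value 100
- 1×cache + 2×queue + 1×scheduler: memory 23, value 90
- 1×cache + 1×queue + 1×recommender: memory 26, value 88
- 2×queue + 2×scheduler + 1×recommender: memory 27, value 88
Best: 100 rps.

100 rps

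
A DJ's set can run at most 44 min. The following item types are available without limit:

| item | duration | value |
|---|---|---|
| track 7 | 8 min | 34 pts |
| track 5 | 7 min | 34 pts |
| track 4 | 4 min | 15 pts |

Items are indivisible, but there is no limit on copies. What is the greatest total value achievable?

204 pts

Best value-per-unit is track 5 at 34/7; filling with it alone gives 6×34 = 204.
Optimal mix: 2×track 7 + 4×track 5 → duration 44, value 204.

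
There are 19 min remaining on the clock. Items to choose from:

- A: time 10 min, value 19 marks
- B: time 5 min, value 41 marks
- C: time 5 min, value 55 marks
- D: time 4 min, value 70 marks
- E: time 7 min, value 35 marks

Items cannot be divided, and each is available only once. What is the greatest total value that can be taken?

Check high-value combinations within 19 min:
- B+C+D: time 5+5+4=14, value 41+55+70=166
- C+D+E: time 5+4+7=16, value 55+70+35=160
- B+D+E: time 5+4+7=16, value 41+70+35=146
- A+C+D: time 10+5+4=19, value 19+55+70=144
Best: 166 marks.

166 marks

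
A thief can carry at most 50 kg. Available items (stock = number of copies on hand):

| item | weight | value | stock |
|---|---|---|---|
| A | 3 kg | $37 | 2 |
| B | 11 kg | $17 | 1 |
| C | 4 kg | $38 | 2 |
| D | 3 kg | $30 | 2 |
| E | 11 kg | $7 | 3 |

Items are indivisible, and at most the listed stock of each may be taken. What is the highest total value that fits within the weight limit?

$234

Top feasible selections:
- 2×A + 1×B + 2×C + 2×D + 1×E: weight 42, value 234
- 2×A + 1×B + 2×C + 2×D: weight 31, value 227
- 2×A + 2×C + 2×D + 2×E: weight 42, value 224
- 2×A + 2×C + 2×D + 1×E: weight 31, value 217
Best: $234.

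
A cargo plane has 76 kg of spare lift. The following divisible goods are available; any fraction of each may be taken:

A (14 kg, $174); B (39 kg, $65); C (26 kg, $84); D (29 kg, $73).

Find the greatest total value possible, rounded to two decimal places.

Take in order of value per unit:
- A (174/14 per unit): all 14 → value 174, running total 174.00
- C (84/26 per unit): all 26 → value 84, running total 258.00
- D (73/29 per unit): all 29 → value 73, running total 331.00
- B (65/39 per unit): 7 of 39 → value 7×65/39 = 11.6667, running total 342.67
Total 342.67.

342.67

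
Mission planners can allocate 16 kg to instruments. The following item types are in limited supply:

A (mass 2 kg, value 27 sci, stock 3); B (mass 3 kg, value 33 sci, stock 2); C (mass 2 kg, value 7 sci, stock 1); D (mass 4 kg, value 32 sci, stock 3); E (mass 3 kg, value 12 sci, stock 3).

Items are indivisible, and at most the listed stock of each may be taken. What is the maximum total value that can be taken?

179 sci

Top feasible selections:
- 3×A + 2×B + 1×D: mass 16, value 179
- 3×A + 2×B + 1×E: mass 15, value 159
- 2×A + 2×B + 1×C + 1×D: mass 16, value 159
Best: 179 sci.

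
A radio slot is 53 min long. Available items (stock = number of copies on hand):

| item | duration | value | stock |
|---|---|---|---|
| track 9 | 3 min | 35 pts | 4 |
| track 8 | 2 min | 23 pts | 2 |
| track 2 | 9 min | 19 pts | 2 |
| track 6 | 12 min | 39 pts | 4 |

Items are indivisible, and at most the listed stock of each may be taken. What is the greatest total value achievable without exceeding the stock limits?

303 pts

Top feasible selections:
- 4×track 9 + 2×track 8 + 3×track 6: duration 52, value 303
- 4×track 9 + 2×track 8 + 1×track 2 + 2×track 6: duration 49, value 283
- 4×track 9 + 1×track 8 + 3×track 6: duration 50, value 280
- 3×track 9 + 2×track 8 + 3×track 6: duration 49, value 268
Best: 303 pts.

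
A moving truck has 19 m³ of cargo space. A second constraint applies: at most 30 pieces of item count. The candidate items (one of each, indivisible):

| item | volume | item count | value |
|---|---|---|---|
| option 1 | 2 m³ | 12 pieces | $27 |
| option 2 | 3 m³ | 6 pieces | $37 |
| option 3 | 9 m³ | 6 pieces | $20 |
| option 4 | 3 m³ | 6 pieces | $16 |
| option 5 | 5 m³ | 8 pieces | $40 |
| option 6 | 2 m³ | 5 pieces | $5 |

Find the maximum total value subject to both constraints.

$104

Feasible sets respecting both limits:
- option 1+option 2+option 5: volume 10, item count 26, value 104
- option 2+option 3+option 5+option 6: volume 19, item count 25, value 102
- option 1+option 2+option 3+option 4: volume 17, item count 30, value 100
- option 2+option 4+option 5+option 6: volume 13, item count 25, value 98
Best: $104.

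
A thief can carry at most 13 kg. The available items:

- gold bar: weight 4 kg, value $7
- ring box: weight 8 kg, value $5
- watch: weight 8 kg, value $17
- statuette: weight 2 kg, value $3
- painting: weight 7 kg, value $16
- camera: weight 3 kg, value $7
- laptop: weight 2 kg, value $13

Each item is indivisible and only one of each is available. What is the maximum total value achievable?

$37

Check high-value combinations within 13 kg:
- watch+camera+laptop: weight 8+3+2=13, value 17+7+13=37
- painting+camera+laptop: weight 7+3+2=12, value 16+7+13=36
- gold bar+painting+laptop: weight 4+7+2=13, value 7+16+13=36
Best: $37.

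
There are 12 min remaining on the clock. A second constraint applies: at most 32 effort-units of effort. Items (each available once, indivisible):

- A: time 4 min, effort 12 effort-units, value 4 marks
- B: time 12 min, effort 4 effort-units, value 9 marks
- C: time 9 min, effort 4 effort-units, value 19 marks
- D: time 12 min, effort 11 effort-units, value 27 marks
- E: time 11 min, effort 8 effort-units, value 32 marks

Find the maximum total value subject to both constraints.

Feasible sets respecting both limits:
- E: time 11, effort 8, value 32
- D: time 12, effort 11, value 27
- C: time 9, effort 4, value 19
Best: 32 marks.

32 marks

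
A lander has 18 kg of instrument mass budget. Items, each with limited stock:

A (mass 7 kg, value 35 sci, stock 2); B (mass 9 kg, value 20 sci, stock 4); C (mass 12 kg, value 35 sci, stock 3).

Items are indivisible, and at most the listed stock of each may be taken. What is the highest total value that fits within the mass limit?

70 sci

Best selections within mass 18 and stock limits:
- 2×A: mass 14, value 70
- 1×A + 1×B: mass 16, value 55
- 2×B: mass 18, value 40
Best: 70 sci.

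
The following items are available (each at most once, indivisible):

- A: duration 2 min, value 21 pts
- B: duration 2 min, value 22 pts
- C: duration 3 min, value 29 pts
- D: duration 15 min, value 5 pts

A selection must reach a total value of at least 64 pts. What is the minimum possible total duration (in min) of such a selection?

Subsets with value ≥ 64, sorted by total duration:
- A+B+C: duration 7, value 72
- A+B+C+D: duration 22, value 77
Minimum duration: 7 min.

7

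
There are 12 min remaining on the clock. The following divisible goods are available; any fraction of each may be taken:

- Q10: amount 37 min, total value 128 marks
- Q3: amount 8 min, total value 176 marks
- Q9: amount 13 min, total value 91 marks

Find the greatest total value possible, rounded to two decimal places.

204.00

Take in order of value per unit:
- Q3 (176/8 per unit): all 8 → value 176, running total 176.00
- Q9 (91/13 per unit): 4 of 13 → value 4×91/13 = 28.0000, running total 204.00
Total 204.00.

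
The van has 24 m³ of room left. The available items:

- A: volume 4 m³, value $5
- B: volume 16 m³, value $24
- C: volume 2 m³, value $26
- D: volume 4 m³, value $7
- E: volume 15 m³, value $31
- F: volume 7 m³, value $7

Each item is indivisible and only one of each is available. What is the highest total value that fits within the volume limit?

Check high-value combinations within 24 m³:
- C+D+E: volume 2+4+15=21, value 26+7+31=64
- C+E+F: volume 2+15+7=24, value 26+31+7=64
- A+C+E: volume 4+2+15=21, value 5+26+31=62
- C+E: volume 2+15=17, value 26+31=57
Best: $64.

$64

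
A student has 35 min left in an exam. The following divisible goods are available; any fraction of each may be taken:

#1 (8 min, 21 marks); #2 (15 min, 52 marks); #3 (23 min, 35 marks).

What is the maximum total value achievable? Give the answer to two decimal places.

91.26

Take in order of value per unit:
- #2 (52/15 per unit): all 15 → value 52, running total 52.00
- #1 (21/8 per unit): all 8 → value 21, running total 73.00
- #3 (35/23 per unit): 12 of 23 → value 12×35/23 = 18.2609, running total 91.26
Total 91.26.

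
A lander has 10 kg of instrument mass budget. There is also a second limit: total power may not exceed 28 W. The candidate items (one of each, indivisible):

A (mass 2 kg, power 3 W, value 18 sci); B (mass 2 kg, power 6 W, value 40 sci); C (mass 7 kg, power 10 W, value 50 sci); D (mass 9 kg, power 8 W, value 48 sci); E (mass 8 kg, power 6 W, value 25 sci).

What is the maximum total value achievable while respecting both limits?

Feasible sets respecting both limits:
- B+C: mass 9, power 16, value 90
- A+C: mass 9, power 13, value 68
- B+E: mass 10, power 12, value 65
- A+B: mass 4, power 9, value 58
Best: 90 sci.

90 sci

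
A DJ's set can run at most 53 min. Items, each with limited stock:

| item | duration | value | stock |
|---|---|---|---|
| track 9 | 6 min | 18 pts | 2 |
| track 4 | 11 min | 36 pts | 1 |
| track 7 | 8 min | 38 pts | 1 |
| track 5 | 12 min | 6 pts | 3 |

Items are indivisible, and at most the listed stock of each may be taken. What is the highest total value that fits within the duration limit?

116 pts

Best selections within duration 53 and stock limits:
- 2×track 9 + 1×track 4 + 1×track 7 + 1×track 5: duration 43, value 116
- 2×track 9 + 1×track 4 + 1×track 7: duration 31, value 110
- 1×track 9 + 1×track 4 + 1×track 7 + 2×track 5: duration 49, value 104
Best: 116 pts.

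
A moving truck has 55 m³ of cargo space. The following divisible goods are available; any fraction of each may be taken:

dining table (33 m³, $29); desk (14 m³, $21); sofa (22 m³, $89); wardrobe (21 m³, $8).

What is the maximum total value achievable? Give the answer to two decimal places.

126.70

Take in order of value per unit:
- sofa (89/22 per unit): all 22 → value 89, running total 89.00
- desk (21/14 per unit): all 14 → value 21, running total 110.00
- dining table (29/33 per unit): 19 of 33 → value 19×29/33 = 16.6970, running total 126.70
Total 126.70.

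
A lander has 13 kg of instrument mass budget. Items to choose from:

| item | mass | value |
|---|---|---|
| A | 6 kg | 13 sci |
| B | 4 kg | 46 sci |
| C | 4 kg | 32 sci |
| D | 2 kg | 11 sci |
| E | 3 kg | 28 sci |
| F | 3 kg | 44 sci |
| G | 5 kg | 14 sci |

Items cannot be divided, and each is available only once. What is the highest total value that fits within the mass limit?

133 sci

Check high-value combinations within 13 kg:
- B+C+D+F: mass 4+4+2+3=13, value 46+32+11+44=133
- B+D+E+F: mass 4+2+3+3=12, value 46+11+28+44=129
- B+C+F: mass 4+4+3=11, value 46+32+44=122
Best: 133 sci.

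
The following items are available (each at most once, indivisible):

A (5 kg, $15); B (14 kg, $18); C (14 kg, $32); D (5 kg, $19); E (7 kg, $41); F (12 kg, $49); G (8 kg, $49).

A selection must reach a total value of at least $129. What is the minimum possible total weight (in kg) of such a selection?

27

Subsets with value ≥ 129, sorted by total weight:
- E+F+G: weight 27, value 139
- A+D+F+G: weight 30, value 132
Minimum weight: 27 kg.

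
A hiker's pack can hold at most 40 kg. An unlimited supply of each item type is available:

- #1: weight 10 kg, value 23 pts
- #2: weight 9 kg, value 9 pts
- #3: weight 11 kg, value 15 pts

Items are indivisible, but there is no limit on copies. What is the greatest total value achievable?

Best value-per-unit is #1 at 23/10, and filling with it alone uses weight 4×10=40. No mix of the others beats 4×23 = 92.

92 pts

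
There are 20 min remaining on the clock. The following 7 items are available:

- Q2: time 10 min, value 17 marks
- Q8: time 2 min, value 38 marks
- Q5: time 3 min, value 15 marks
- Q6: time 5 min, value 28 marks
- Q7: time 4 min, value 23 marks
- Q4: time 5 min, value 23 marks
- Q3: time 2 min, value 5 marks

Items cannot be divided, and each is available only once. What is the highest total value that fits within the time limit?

This is a 0/1 knapsack; check combinations near the capacity.
- Q8+Q5+Q6+Q7+Q4: time 2+3+5+4+5=19, value 38+15+28+23+23=127
- Q8+Q6+Q7+Q4+Q3: time 2+5+4+5+2=18, value 38+28+23+23+5=117
- Q8+Q6+Q7+Q4: time 2+5+4+5=16, value 38+28+23+23=112
- Q8+Q5+Q6+Q7+Q3: time 2+3+5+4+2=16, value 38+15+28+23+5=109
- Q8+Q5+Q6+Q4+Q3: time 2+3+5+5+2=17, value 38+15+28+23+5=109
Best: 127 marks.

127 marks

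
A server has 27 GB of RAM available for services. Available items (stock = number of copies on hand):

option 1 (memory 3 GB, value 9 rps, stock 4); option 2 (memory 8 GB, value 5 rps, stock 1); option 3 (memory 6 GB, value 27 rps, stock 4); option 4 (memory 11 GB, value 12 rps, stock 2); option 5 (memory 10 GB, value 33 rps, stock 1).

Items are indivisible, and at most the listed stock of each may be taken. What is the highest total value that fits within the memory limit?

Best selections within memory 27 and stock limits:
- 1×option 1 + 4×option 3: memory 27, value 117
- 4×option 3: memory 24, value 108
- 3×option 1 + 3×option 3: memory 27, value 108
- 2×option 1 + 3×option 3: memory 24, value 99
Best: 117 rps.

117 rps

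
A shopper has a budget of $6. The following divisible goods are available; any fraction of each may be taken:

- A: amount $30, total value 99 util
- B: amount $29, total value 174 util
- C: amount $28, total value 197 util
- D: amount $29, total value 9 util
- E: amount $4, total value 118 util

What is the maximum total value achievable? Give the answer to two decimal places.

132.07

Take in order of value per unit:
- E (118/4 per unit): all 4 → value 118, running total 118.00
- C (197/28 per unit): 2 of 28 → value 2×197/28 = 14.0714, running total 132.07
Total 132.07.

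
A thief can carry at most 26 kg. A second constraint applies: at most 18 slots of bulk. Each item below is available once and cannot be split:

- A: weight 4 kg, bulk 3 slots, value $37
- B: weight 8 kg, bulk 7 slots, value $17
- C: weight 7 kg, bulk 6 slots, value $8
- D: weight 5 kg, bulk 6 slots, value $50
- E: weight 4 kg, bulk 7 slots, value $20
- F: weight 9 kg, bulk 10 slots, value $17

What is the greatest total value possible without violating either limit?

$107

Feasible sets respecting both limits:
- A+D+E: weight 13, bulk 16, value 107
- A+B+D: weight 17, bulk 16, value 104
- A+C+D: weight 16, bulk 15, value 95
- A+D: weight 9, bulk 9, value 87
Best: $107.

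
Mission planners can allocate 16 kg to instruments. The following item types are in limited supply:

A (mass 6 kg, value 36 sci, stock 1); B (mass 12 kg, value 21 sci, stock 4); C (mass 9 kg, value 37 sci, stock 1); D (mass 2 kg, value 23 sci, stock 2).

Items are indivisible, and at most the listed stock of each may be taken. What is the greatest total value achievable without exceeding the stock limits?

Best selections within mass 16 and stock limits:
- 1×C + 2×D: mass 13, value 83
- 1×A + 2×D: mass 10, value 82
Best: 83 sci.

83 sci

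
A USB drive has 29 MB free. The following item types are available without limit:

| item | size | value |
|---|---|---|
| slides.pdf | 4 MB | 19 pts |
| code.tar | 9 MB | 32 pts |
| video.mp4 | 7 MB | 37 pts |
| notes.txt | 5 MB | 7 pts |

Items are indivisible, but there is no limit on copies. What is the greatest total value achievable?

149 pts

Best value-per-unit is video.mp4 at 37/7; filling with it alone gives 4×37 = 148.
Optimal mix: 2×slides.pdf + 3×video.mp4 → size 29, value 149.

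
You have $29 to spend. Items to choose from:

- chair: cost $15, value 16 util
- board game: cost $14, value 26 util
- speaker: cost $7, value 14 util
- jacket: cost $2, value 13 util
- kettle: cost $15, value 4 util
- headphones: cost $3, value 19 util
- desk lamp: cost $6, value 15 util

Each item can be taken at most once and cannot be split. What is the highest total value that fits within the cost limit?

73 util

Check high-value combinations within $29:
- board game+jacket+headphones+desk lamp: cost 14+2+3+6=25, value 26+13+19+15=73
- board game+speaker+jacket+headphones: cost 14+7+2+3=26, value 26+14+13+19=72
- board game+speaker+jacket+desk lamp: cost 14+7+2+6=29, value 26+14+13+15=68
- chair+jacket+headphones+desk lamp: cost 15+2+3+6=26, value 16+13+19+15=63
Best: 73 util.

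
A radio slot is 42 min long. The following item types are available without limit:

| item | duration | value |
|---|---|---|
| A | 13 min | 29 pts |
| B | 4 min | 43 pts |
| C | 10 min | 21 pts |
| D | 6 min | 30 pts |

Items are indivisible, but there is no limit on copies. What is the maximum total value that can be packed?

Best value-per-unit is B at 43/4, and filling with it alone uses duration 10×4=40. No mix of the others beats 10×43 = 430.

430 pts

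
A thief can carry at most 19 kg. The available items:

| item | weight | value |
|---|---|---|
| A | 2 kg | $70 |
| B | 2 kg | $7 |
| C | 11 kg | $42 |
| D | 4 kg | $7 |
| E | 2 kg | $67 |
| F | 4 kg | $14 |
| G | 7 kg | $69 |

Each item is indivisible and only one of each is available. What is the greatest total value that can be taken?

$227

Check high-value combinations within 19 kg:
- A+B+E+F+G: weight 2+2+2+4+7=17, value 70+7+67+14+69=227
- A+D+E+F+G: weight 2+4+2+4+7=19, value 70+7+67+14+69=227
- A+E+F+G: weight 2+2+4+7=15, value 70+67+14+69=220
- A+B+D+E+G: weight 2+2+4+2+7=17, value 70+7+7+67+69=220
- A+B+E+G: weight 2+2+2+7=13, value 70+7+67+69=213
Best: $227.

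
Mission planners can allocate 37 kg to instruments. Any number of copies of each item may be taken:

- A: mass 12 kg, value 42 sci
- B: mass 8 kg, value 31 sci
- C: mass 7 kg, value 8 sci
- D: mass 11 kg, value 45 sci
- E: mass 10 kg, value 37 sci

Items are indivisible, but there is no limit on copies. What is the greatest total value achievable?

144 sci

Best value-per-unit is D at 45/11; filling with it alone gives 3×45 = 135.
Optimal mix: 2×B + 1×D + 1×E → mass 37, value 144.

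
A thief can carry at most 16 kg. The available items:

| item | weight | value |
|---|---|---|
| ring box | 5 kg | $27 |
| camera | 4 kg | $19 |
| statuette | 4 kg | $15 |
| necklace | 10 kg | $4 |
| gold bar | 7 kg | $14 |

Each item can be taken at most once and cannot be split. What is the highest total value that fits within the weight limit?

Check high-value combinations within 16 kg:
- ring box+camera+statuette: weight 5+4+4=13, value 27+19+15=61
- ring box+camera+gold bar: weight 5+4+7=16, value 27+19+14=60
- ring box+statuette+gold bar: weight 5+4+7=16, value 27+15+14=56
- camera+statuette+gold bar: weight 4+4+7=15, value 19+15+14=48
- ring box+camera: weight 5+4=9, value 27+19=46
Best: $61.

$61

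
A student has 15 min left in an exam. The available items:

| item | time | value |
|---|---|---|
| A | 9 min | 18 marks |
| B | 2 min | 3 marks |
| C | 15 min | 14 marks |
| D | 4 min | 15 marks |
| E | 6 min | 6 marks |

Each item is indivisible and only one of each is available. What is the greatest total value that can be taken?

Check high-value combinations within 15 min:
- A+B+D: time 9+2+4=15, value 18+3+15=36
- A+D: time 9+4=13, value 18+15=33
- B+D+E: time 2+4+6=12, value 3+15+6=24
Best: 36 marks.

36 marks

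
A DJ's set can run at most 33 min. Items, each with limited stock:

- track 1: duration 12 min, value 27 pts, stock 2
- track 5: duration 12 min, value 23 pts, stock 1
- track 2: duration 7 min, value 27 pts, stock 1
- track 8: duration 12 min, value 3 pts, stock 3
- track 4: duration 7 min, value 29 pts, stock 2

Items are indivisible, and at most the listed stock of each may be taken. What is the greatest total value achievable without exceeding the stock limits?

Best selections within duration 33 and stock limits:
- 1×track 1 + 1×track 2 + 2×track 4: duration 33, value 112
- 1×track 5 + 1×track 2 + 2×track 4: duration 33, value 108
Best: 112 pts.

112 pts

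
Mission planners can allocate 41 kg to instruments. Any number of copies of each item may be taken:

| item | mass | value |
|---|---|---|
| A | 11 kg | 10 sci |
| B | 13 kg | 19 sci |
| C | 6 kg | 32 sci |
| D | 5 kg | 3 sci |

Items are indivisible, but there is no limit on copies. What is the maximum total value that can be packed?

Best value-per-unit is C at 32/6; filling with it alone gives 6×32 = 192.
Optimal mix: 6×C + 1×D → mass 41, value 195.

195 sci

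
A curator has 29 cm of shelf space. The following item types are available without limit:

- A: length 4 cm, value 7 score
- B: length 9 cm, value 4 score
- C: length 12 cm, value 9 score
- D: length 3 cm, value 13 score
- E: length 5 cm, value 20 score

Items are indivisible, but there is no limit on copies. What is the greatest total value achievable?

124 score

Best value-per-unit is D at 13/3; filling with it alone gives 9×13 = 117.
Optimal mix: 8×D + 1×E → length 29, value 124.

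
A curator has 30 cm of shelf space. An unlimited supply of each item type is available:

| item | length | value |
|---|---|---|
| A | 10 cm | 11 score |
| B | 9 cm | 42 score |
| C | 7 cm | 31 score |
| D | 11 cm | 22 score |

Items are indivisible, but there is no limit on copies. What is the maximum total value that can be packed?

Best value-per-unit is B at 42/9; filling with it alone gives 3×42 = 126.
Optimal mix: 1×B + 3×C → length 30, value 135.

135 score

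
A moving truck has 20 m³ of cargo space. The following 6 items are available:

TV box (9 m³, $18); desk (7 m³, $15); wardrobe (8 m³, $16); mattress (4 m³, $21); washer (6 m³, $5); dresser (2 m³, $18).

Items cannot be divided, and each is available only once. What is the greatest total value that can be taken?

Check high-value combinations within 20 m³:
- wardrobe+mattress+washer+dresser: volume 8+4+6+2=20, value 16+21+5+18=60
- desk+mattress+washer+dresser: volume 7+4+6+2=19, value 15+21+5+18=59
- TV box+mattress+dresser: volume 9+4+2=15, value 18+21+18=57
Best: $60.

$60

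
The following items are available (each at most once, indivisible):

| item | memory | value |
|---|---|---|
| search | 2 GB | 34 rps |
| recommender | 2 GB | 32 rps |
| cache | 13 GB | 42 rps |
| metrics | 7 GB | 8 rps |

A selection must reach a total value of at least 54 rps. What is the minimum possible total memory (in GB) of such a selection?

Subsets with value ≥ 54, sorted by total memory:
- search+recommender: memory 4, value 66
- search+recommender+metrics: memory 11, value 74
- search+cache: memory 15, value 76
- recommender+cache: memory 15, value 74
Minimum memory: 4 GB.

4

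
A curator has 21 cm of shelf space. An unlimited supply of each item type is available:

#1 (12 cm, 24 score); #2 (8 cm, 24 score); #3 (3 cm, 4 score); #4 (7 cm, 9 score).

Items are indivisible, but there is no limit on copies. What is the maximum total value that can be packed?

52 score

Best value-per-unit is #2 at 24/8; filling with it alone gives 2×24 = 48.
Optimal mix: 2×#2 + 1×#3 → length 19, value 52.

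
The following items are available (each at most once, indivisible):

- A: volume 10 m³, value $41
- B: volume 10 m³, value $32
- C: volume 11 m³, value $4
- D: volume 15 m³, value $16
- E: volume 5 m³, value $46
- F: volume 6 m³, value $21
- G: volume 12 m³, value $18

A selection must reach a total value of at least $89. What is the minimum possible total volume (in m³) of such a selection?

Subsets with value ≥ 89, sorted by total volume:
- A+E+F: volume 21, value 108
- B+E+F: volume 21, value 99
- A+B+E: volume 25, value 119
Minimum volume: 21 m³.

21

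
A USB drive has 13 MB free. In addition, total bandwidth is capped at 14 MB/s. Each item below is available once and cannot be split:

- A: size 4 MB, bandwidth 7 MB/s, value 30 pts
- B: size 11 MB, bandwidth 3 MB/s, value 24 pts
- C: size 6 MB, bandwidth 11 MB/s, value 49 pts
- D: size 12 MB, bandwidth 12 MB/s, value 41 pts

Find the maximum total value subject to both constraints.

49 pts

Feasible sets respecting both limits:
- C: size 6, bandwidth 11, value 49
- D: size 12, bandwidth 12, value 41
- A: size 4, bandwidth 7, value 30
- B: size 11, bandwidth 3, value 24
Best: 49 pts.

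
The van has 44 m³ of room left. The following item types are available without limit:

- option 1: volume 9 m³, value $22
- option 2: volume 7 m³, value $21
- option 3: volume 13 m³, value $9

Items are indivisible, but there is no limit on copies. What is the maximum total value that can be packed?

$127

Best value-per-unit is option 2 at 21/7; filling with it alone gives 6×21 = 126.
Optimal mix: 1×option 1 + 5×option 2 → volume 44, value 127.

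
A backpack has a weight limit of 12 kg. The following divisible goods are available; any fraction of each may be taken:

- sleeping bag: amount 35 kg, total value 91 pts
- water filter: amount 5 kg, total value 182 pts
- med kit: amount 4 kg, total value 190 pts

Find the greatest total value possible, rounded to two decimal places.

Take in order of value per unit:
- med kit (190/4 per unit): all 4 → value 190, running total 190.00
- water filter (182/5 per unit): all 5 → value 182, running total 372.00
- sleeping bag (91/35 per unit): 3 of 35 → value 3×91/35 = 7.8000, running total 379.80
Total 379.80.

379.80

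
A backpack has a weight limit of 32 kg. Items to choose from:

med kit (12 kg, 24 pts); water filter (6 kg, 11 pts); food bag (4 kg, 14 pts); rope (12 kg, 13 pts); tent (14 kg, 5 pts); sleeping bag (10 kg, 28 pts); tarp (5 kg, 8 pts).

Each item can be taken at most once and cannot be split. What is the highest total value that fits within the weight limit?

77 pts

Check high-value combinations within 32 kg:
- med kit+water filter+food bag+sleeping bag: weight 12+6+4+10=32, value 24+11+14+28=77
- med kit+food bag+sleeping bag+tarp: weight 12+4+10+5=31, value 24+14+28+8=74
- med kit+food bag+sleeping bag: weight 12+4+10=26, value 24+14+28=66
- water filter+food bag+rope+sleeping bag: weight 6+4+12+10=32, value 11+14+13+28=66
- med kit+water filter+sleeping bag: weight 12+6+10=28, value 24+11+28=63
Best: 77 pts.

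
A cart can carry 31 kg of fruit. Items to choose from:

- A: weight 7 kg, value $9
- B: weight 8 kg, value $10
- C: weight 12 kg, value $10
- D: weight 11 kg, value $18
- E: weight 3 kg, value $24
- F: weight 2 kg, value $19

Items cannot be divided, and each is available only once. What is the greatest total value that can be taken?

Check high-value combinations within 31 kg:
- A+B+D+E+F: weight 7+8+11+3+2=31, value 9+10+18+24+19=80
- B+D+E+F: weight 8+11+3+2=24, value 10+18+24+19=71
- C+D+E+F: weight 12+11+3+2=28, value 10+18+24+19=71
Best: $80.

$80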